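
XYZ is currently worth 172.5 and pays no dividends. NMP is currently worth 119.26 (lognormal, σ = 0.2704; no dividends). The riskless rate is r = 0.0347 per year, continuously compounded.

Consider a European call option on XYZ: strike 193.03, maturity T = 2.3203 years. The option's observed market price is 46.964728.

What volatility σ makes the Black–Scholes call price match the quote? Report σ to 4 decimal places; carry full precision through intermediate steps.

At σ = 0.4770 the Black–Scholes value reproduces the quote:
σ√T = 0.477·√2.3203 = 0.726592
d₁ = (ln(S/K) + (r+σ²/2)T) / (σ√T) = (ln(172.5/193.03) + (0.0347+0.477²/2)·2.3203) / 0.726592 = (-0.112448 + 0.344482) / 0.726592 = 0.319346
d₂ = d₁ − σ√T = 0.319346 − 0.726592 = -0.407246
e^{−rT} = 0.922642
N(d₁) = 0.625268,  N(d₂) = 0.341914
V = S·N(d₁) − K·e^{−rT}·N(d₂) = 107.858684 − 60.893956 = 46.964728 (the observed quote) — the price is monotone increasing in volatility, hence this σ is the only solution

sigma = 0.4770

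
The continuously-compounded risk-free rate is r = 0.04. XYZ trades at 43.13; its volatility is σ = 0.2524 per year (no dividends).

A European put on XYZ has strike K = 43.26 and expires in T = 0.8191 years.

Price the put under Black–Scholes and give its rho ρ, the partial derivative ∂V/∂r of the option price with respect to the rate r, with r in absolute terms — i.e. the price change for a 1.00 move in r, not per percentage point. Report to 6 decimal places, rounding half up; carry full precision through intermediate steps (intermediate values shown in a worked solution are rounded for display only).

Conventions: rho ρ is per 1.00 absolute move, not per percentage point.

price = 3.264868
ρ = -16.926650

σ√T = 0.2524·√0.8191 = 0.228432
d₁ = (ln(S/K) + (r+σ²/2)T) / (σ√T) = (ln(43.13/43.26) + (0.04+0.2524²/2)·0.8191) / 0.228432 = (-0.003010 + 0.058855) / 0.228432 = 0.244471
d₂ = d₁ − σ√T = 0.244471 − 0.228432 = 0.016038
e^{−rT} = 0.967767
N(−d₁) = 0.403433,  N(−d₂) = 0.493602
Put price V = K·e^{−rT}·N(−d₂) − S·N(−d₁) = 20.664937 − 17.400069 = 3.264868
ρ = −K·T·e^{−rT}·N(−d₂) = -16.926650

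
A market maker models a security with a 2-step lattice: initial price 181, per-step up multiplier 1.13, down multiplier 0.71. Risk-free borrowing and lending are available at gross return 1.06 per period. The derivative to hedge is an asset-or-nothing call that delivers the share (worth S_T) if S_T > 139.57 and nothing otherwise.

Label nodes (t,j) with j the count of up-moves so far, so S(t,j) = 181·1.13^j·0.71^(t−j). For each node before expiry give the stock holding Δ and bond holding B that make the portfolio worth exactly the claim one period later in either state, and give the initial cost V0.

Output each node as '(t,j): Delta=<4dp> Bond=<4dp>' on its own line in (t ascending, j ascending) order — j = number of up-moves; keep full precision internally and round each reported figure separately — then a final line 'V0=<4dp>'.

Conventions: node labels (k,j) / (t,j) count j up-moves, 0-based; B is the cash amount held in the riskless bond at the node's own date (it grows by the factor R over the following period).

Arbitrage-free pricing uses the up-move probability p* = (R−d)/(u−d) = 0.8333, discounting each step at R = 1.06.
Payoffs at expiry: V(2,0)=0.0000, V(2,1)=145.2163, V(2,2)=231.1189
Node (1,0) S=128.5100: V=(p*·145.2163+(1−p*)·0.0000)/1.06=114.1638; Δ=(145.2163−0.0000)/(145.2163−91.2421)=2.6905; B=V−Δ·S=-231.5893
Node (1,1) S=204.5300: V=(p*·231.1189+(1−p*)·145.2163)/1.06=204.5300; Δ=(231.1189−145.2163)/(231.1189−145.2163)=1.0000; B=V−Δ·S=0.0000
Node (0,0) S=181.0000: V=(p*·204.5300+(1−p*)·114.1638)/1.06=178.7443; Δ=(204.5300−114.1638)/(204.5300−128.5100)=1.1887; B=V−Δ·S=-36.4134
Verification: the root portfolio costs Δ(0,0)·S0 + B(0,0) = 178.7443, matching V0.

(0,0): Delta=1.1887 Bond=-36.4134
(1,0): Delta=2.6905 Bond=-231.5893
(1,1): Delta=1.0000 Bond=0.0000
V0=178.7443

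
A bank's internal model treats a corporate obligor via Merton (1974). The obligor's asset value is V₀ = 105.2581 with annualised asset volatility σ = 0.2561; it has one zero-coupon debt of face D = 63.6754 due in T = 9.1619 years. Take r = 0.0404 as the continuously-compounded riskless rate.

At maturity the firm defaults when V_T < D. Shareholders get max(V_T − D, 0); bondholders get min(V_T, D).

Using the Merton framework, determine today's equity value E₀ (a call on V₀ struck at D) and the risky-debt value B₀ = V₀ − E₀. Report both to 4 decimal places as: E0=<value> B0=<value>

Equity is a call on the firm's assets struck at D = 63.6754:
d₁ = [ln(V₀/D) + (r + σ²/2)T] / (σ√T)
   = [ln(105.2581/63.6754) + (0.0404 + 0.5·0.2561²)·9.1619] / (0.2561·√9.1619)
   = [0.502617 + 0.670592] / 0.775180 = 1.513468
d₂ = d₁ − σ√T = 1.513468 − 0.775180 = 0.738288
N(d₁) = 0.934920,  N(d₂) = 0.769830,  e^(−rT) = 0.690637
E₀ = V₀·N(d₁) − D·e^(−rT)·N(d₂)
   = 105.2581·0.934920 − 63.6754·0.690637·0.769830 = 64.553341
B₀ = V₀ − E₀ = 105.2581 − 64.553341 = 40.704759

E0=64.5533 B0=40.7048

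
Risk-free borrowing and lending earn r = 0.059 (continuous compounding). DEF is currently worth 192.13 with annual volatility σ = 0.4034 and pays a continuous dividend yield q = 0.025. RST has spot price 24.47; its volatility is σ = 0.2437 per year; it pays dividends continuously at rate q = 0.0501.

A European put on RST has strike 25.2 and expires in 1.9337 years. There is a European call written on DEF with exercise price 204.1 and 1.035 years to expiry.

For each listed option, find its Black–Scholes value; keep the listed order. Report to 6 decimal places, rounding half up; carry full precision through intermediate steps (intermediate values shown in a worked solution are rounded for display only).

price(RST put K=25.2) = 3.144856
price(DEF call K=204.1) = 28.492391

[RST put K=25.2]
σ√T = 0.2437·√1.9337 = 0.338883
d₁ = (ln(S/K) + (r−q+σ²/2)T) / (σ√T) = (ln(24.47/25.2) + (0.059−0.0501+0.2437²/2)·1.9337) / 0.338883 = (-0.029396 + 0.074631) / 0.338883 = 0.133482
d₂ = d₁ − σ√T = 0.133482 − 0.338883 = -0.205401
e^{−rT} = 0.892179
e^{−qT} = 0.907666
N(−d₁) = 0.446906,  N(−d₂) = 0.581371
price = K·e^{−rT}·N(−d₂) − S·e^{−qT}·N(−d₁) = 13.070909 − 9.926053 = 3.144856
[DEF call K=204.1]
σ√T = 0.4034·√1.035 = 0.410399
d₁ = (ln(S/K) + (r−q+σ²/2)T) / (σ√T) = (ln(192.13/204.1) + (0.059−0.025+0.4034²/2)·1.035) / 0.410399 = (-0.060438 + 0.119404) / 0.410399 = 0.143679
d₂ = d₁ − σ√T = 0.143679 − 0.410399 = -0.266720
e^{−rT} = 0.940762
e^{−qT} = 0.974457
N(d₁) = 0.557123,  N(d₂) = 0.394843
price = S·e^{−qT}·N(d₁) − K·e^{−rT}·N(d₂) = 104.305920 − 75.813529 = 28.492391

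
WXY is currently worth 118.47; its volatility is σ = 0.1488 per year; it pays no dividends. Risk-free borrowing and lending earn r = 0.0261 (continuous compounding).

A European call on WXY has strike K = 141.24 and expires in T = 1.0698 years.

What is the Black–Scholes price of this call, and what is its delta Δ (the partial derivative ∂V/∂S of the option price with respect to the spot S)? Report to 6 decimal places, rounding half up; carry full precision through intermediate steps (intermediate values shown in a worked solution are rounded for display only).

price = 1.758078
Δ = 0.188378

σ√T = 0.1488·√1.0698 = 0.153906
d₁ = (ln(S/K) + (r+σ²/2)T) / (σ√T) = (ln(118.47/141.24) + (0.0261+0.1488²/2)·1.0698) / 0.153906 = (-0.175801 + 0.039765) / 0.153906 = -0.883890
d₂ = d₁ − σ√T = -0.883890 − 0.153906 = -1.037796
e^{−rT} = 0.972464
N(d₁) = 0.188378,  N(d₂) = 0.149683
Call price V = S·N(d₁) − K·e^{−rT}·N(d₂) = 22.317115 − 20.559038 = 1.758078
Δ = N(d₁) = 0.188378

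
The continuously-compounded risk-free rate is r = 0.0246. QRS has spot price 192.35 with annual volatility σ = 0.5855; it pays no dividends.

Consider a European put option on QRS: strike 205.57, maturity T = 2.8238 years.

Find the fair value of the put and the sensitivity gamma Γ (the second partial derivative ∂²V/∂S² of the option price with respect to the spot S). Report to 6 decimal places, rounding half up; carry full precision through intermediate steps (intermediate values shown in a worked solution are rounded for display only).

price = 72.166174
Γ = 0.001865

σ√T = 0.5855·√2.8238 = 0.983884
d₁ = (ln(S/K) + (r+σ²/2)T) / (σ√T) = (ln(192.35/205.57) + (0.0246+0.5855²/2)·2.8238) / 0.983884 = (-0.066470 + 0.553479) / 0.983884 = 0.494987
d₂ = d₁ − σ√T = 0.494987 − 0.983884 = -0.488897
e^{−rT} = 0.932892
N(−d₁) = 0.310305,  N(−d₂) = 0.687543
Put price V = K·e^{−rT}·N(−d₂) − S·N(−d₁) = 131.853305 − 59.687131 = 72.166174
φ(d₁) = (1/√(2π))·e^{−d₁²/2} = 0.352945
Γ = φ(d₁) / (S·σ·√T) = 0.001865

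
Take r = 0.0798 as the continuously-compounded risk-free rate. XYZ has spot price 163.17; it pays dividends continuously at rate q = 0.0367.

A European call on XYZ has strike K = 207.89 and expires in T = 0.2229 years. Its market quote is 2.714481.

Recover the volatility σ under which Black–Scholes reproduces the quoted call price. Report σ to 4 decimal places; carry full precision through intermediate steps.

At σ = 0.4525 the Black–Scholes value reproduces the quote:
σ√T = 0.4525·√0.2229 = 0.213636
d₁ = (ln(S/K) + (r−q+σ²/2)T) / (σ√T) = (ln(163.17/207.89) + (0.0798−0.0367+0.4525²/2)·0.2229) / 0.213636 = (-0.242216 + 0.032427) / 0.213636 = -0.981997
d₂ = d₁ − σ√T = -0.981997 − 0.213636 = -1.195632
e^{−rT} = 0.982370
e^{−qT} = 0.991853
N(d₁) = 0.163051,  N(d₂) = 0.115920
V = S·e^{−qT}·N(d₁) − K·e^{−rT}·N(d₂) = 26.388243 − 23.673761 = 2.714481 (the observed quote) — the price is monotone increasing in volatility, hence this σ is the only solution

sigma = 0.4525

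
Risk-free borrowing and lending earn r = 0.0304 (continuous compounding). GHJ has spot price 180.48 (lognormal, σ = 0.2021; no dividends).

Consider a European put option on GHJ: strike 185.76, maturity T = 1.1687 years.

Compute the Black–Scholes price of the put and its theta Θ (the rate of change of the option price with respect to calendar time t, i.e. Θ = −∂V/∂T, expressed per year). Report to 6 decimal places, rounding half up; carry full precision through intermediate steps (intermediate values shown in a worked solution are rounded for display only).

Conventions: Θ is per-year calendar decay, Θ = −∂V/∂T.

σ√T = 0.2021·√1.1687 = 0.218483
d₁ = (ln(S/K) + (r+σ²/2)T) / (σ√T) = (ln(180.48/185.76) + (0.0304+0.2021²/2)·1.1687) / 0.218483 = (-0.028836 + 0.059396) / 0.218483 = 0.139875
d₂ = d₁ − σ√T = 0.139875 − 0.218483 = -0.078608
e^{−rT} = 0.965095
N(−d₁) = 0.444379,  N(−d₂) = 0.531328
Put price V = K·e^{−rT}·N(−d₂) − S·N(−d₁) = 95.254364 − 80.201577 = 15.052787
φ(d₁) = (1/√(2π))·e^{−d₁²/2} = 0.395059
Θ = −S·φ(d₁)·σ/(2√T) + r·K·e^{−rT}·N(−d₂) = −6.664621 + 2.895733 = -3.768888

price = 15.052787
Θ = -3.768888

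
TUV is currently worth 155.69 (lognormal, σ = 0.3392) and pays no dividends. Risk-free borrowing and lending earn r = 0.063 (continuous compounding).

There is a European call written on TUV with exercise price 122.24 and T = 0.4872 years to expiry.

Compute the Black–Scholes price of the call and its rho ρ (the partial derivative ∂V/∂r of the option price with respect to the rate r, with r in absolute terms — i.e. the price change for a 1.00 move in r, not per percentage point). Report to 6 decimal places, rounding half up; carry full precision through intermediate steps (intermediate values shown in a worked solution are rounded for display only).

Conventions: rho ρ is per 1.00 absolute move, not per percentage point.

σ√T = 0.3392·√0.4872 = 0.236761
d₁ = (ln(S/K) + (r+σ²/2)T) / (σ√T) = (ln(155.69/122.24) + (0.063+0.3392²/2)·0.4872) / 0.236761 = (0.241881 + 0.058721) / 0.236761 = 1.269645
d₂ = d₁ − σ√T = 1.269645 − 0.236761 = 1.032884
e^{−rT} = 0.969773
N(d₁) = 0.897894,  N(d₂) = 0.849171
Call price V = S·N(d₁) − K·e^{−rT}·N(d₂) = 139.793183 − 100.664982 = 39.128201
ρ = K·T·e^{−rT}·N(d₂) = 49.043979

price = 39.128201
ρ = 49.043979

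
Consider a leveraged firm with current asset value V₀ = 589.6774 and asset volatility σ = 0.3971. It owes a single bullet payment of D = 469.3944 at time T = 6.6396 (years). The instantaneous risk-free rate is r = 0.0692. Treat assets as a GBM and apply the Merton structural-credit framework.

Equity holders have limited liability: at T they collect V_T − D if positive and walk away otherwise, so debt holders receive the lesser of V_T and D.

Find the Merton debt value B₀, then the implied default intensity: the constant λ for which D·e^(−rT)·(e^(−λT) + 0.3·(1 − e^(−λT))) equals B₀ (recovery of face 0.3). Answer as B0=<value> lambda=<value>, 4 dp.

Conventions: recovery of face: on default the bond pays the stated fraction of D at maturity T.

B0=236.8789 lambda=0.0510

Work the structural quantities from V₀ = 589.6774 against face 469.3944:
d₁ = [ln(V₀/D) + (r + σ²/2)T] / (σ√T)
   = [ln(589.6774/469.3944) + (0.0692 + 0.5·0.3971²)·6.6396] / (0.3971·√6.6396)
   = [0.228132 + 0.982954] / 1.023224 = 1.183598
d₂ = d₁ − σ√T = 1.183598 − 1.023224 = 0.160374
N(d₁) = 0.881714,  N(d₂) = 0.563707,  e^(−rT) = 0.631624
E₀ = V₀·N(d₁) − D·e^(−rT)·N(d₂)
   = 589.6774·0.881714 − 469.3944·0.631624·0.563707 = 352.798457
B₀ = V₀ − E₀ = 589.6774 − 352.798457 = 236.878943
e^(−λT) = (B₀·e^(rT)/D − 0.3)/(1 − 0.3) = (236.8789·1.583219/469.3944 − 0.3)/0.7 = 0.71281187
λ = −ln(0.71281187)/6.6396 = 0.050988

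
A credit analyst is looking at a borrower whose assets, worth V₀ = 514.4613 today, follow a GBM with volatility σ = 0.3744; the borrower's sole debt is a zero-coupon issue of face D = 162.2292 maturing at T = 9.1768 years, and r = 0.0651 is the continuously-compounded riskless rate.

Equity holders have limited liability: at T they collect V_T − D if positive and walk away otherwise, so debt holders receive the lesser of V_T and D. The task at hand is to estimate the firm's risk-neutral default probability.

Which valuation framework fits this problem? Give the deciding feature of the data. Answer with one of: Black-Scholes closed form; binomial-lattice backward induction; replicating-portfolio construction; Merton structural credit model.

Key observation: assets follow a GBM and default happens iff V_T < 162.2292; valuing claims on that split (equity as a call, risky debt as the residual) is the structural model's definition.

framework: Merton structural credit model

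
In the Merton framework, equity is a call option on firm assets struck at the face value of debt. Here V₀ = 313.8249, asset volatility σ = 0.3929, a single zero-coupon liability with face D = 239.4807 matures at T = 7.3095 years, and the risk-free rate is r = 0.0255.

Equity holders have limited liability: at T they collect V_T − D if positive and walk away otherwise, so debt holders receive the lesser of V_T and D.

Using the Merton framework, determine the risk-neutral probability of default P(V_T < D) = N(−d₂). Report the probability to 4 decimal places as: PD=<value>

PD=0.5403

Equity is a call on the firm's assets struck at D = 239.4807:
d₁ = [ln(V₀/D) + (r + σ²/2)T] / (σ√T)
   = [ln(313.8249/239.4807) + (0.0255 + 0.5·0.3929²)·7.3095] / (0.3929·√7.3095)
   = [0.270362 + 0.750578] / 1.062248 = 0.961113
d₂ = d₁ − σ√T = 0.961113 − 1.062248 = -0.101135
risk-neutral PD = N(−d₂) = N(0.101135) = 0.540278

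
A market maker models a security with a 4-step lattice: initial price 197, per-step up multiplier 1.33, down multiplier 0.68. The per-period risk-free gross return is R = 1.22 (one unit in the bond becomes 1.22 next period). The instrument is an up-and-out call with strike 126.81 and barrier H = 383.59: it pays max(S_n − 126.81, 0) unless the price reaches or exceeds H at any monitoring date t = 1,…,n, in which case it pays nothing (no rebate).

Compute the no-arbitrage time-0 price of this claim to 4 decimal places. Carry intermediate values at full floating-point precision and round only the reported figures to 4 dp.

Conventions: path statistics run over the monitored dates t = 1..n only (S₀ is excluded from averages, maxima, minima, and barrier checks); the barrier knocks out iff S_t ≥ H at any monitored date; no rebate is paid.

price = 26.5870

Under the martingale measure an up-move has probability p* = 0.8308; value the claim as the probability-weighted average of per-path payoffs, discounted 4 periods at R = 1.22.
Enumerate all 2^4 = 16 price paths (U = up ×1.33, D = down ×0.68); each path with k up-moves has probability p*^k·(1−p*)^(4−k).
DDDD: M=133.9600, payoff=0.0000, prob=0.000820
UDDD: M=262.0100, payoff=0.0000, prob=0.004026
DUDD: M=178.1668, payoff=0.0000, prob=0.004026
UUDD: M=348.4733, payoff=34.3241, prob=0.019766
DDUD: M=133.9600, payoff=0.0000, prob=0.004026
UDUD: M=262.0100, payoff=34.3241, prob=0.019766
DUUD: M=236.9618, payoff=34.3241, prob=0.019766
UUUD: M=463.4695, payoff=0.0000, prob=0.097033
DDDU: M=133.9600, payoff=0.0000, prob=0.004026
UDDU: M=262.0100, payoff=34.3241, prob=0.019766
DUDU: M=178.1668, payoff=34.3241, prob=0.019766
UUDU: M=348.4733, payoff=188.3493, prob=0.097033
DDUU: M=161.1341, payoff=34.3241, prob=0.019766
UDUU: M=315.1593, payoff=188.3493, prob=0.097033
DUUU: M=315.1593, payoff=188.3493, prob=0.097033
UUUU: M=616.4144, payoff=0.0000, prob=0.476345
Price = Σ prob·payoff / R^4 = 58.899117 / 2.215335 = 26.5870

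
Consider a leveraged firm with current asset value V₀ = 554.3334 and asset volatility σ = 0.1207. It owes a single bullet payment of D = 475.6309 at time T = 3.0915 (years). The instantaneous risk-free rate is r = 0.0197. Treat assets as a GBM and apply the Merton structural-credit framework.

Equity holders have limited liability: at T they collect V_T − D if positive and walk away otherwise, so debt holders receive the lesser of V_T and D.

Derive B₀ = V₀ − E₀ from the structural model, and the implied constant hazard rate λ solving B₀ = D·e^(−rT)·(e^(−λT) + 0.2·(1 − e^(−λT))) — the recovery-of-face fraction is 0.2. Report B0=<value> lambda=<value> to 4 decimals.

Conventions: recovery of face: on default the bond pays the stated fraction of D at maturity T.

B0=438.8941 lambda=0.0079

Apply the equity-as-call identities (strike 475.6309, horizon 3.0915 years):
d₁ = [ln(V₀/D) + (r + σ²/2)T] / (σ√T)
   = [ln(554.3334/475.6309) + (0.0197 + 0.5·0.1207²)·3.0915] / (0.1207·√3.0915)
   = [0.153124 + 0.083422] / 0.212223 = 1.114612
d₂ = d₁ − σ√T = 1.114612 − 0.212223 = 0.902389
N(d₁) = 0.867492,  N(d₂) = 0.816575,  e^(−rT) = 0.940915
E₀ = V₀·N(d₁) − D·e^(−rT)·N(d₂)
   = 554.3334·0.867492 − 475.6309·0.940915·0.816575 = 115.439264
B₀ = V₀ − E₀ = 554.3334 − 115.439264 = 438.894136
e^(−λT) = (B₀·e^(rT)/D − 0.2)/(1 − 0.2) = (438.8941·1.062795/475.6309 − 0.2)/0.8 = 0.97588388
λ = −ln(0.97588388)/3.0915 = 0.007896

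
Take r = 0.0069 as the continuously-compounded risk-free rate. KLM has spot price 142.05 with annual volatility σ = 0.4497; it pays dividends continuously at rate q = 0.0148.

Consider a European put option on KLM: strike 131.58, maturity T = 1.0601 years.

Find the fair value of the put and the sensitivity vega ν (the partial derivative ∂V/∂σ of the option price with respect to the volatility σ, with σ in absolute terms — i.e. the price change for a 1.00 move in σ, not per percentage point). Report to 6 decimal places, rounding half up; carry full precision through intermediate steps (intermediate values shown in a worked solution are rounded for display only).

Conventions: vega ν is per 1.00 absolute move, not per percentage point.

σ√T = 0.4497·√1.0601 = 0.463016
d₁ = (ln(S/K) + (r−q+σ²/2)T) / (σ√T) = (ln(142.05/131.58) + (0.0069−0.0148+0.4497²/2)·1.0601) / 0.463016 = (0.076564 + 0.098817) / 0.463016 = 0.378780
d₂ = d₁ − σ√T = 0.378780 − 0.463016 = -0.084236
e^{−rT} = 0.992712
e^{−qT} = 0.984433
N(−d₁) = 0.352426,  N(−d₂) = 0.533566
Put price V = K·e^{−rT}·N(−d₂) − S·e^{−qT}·N(−d₁) = 69.694911 − 49.282739 = 20.412172
φ(d₁) = (1/√(2π))·e^{−d₁²/2} = 0.371326
ν = S·e^{−qT}·φ(d₁)·√T = 53.463306

price = 20.412172
ν = 53.463306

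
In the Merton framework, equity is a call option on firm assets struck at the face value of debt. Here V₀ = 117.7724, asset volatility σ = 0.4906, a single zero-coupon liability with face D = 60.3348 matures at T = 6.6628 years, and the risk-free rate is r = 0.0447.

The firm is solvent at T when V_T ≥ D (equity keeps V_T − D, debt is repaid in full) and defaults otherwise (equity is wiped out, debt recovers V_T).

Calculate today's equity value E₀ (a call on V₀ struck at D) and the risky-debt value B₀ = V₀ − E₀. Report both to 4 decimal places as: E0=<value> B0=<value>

Equity is a call on the firm's assets struck at D = 60.3348:
d₁ = [ln(V₀/D) + (r + σ²/2)T] / (σ√T)
   = [ln(117.7724/60.3348) + (0.0447 + 0.5·0.4906²)·6.6628] / (0.4906·√6.6628)
   = [0.668845 + 1.099656] / 1.266356 = 1.396527
d₂ = d₁ − σ√T = 1.396527 − 1.266356 = 0.130171
N(d₁) = 0.918722,  N(d₂) = 0.551784,  e^(−rT) = 0.742430
E₀ = V₀·N(d₁) − D·e^(−rT)·N(d₂)
   = 117.7724·0.918722 − 60.3348·0.742430·0.551784 = 83.483288
B₀ = V₀ − E₀ = 117.7724 − 83.483288 = 34.289112

E0=83.4833 B0=34.2891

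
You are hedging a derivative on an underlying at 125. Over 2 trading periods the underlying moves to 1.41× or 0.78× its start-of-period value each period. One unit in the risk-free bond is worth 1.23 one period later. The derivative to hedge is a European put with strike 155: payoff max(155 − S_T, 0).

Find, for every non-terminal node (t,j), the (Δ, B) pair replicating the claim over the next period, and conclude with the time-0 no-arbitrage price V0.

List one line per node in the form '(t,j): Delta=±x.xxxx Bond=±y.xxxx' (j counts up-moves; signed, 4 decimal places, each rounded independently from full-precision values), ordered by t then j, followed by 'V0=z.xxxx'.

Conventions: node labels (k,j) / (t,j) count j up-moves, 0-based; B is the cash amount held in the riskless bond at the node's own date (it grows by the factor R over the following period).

Since d<R<u, set p* = (R−d)/(u−d) = 0.7143; price each node as the discounted p*-expectation of its children.
At maturity the claim pays: V(2,0)=78.9500, V(2,1)=17.5250, V(2,2)=0.0000
Node (1,0) S=97.5000: V=(p*·17.5250+(1−p*)·78.9500)/1.23=28.5163; Δ=(17.5250−78.9500)/(137.4750−76.0500)=-1.0000; B=V−Δ·S=126.0163
Node (1,1) S=176.2500: V=(p*·0.0000+(1−p*)·17.5250)/1.23=4.0708; Δ=(0.0000−17.5250)/(248.5125−137.4750)=-0.1578; B=V−Δ·S=31.8883
Node (0,0) S=125.0000: V=(p*·4.0708+(1−p*)·28.5163)/1.23=8.9880; Δ=(4.0708−28.5163)/(176.2500−97.5000)=-0.3104; B=V−Δ·S=47.7903
Check: Δ(0,0)·S0 + B(0,0) = 8.9880 = V0.

(0,0): Delta=-0.3104 Bond=47.7903
(1,0): Delta=-1.0000 Bond=126.0163
(1,1): Delta=-0.1578 Bond=31.8883
V0=8.9880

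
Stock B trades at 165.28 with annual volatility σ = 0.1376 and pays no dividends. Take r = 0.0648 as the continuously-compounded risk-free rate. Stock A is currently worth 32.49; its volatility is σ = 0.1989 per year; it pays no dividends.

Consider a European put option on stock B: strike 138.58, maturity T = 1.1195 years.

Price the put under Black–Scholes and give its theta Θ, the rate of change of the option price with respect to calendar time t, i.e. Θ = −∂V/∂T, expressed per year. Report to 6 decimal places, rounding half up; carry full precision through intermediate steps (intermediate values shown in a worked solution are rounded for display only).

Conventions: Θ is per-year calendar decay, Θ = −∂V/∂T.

σ√T = 0.1376·√1.1195 = 0.145590
d₁ = (ln(S/K) + (r+σ²/2)T) / (σ√T) = (ln(165.28/138.58) + (0.0648+0.1376²/2)·1.1195) / 0.145590 = (0.176193 + 0.083142) / 0.145590 = 1.781274
d₂ = d₁ − σ√T = 1.781274 − 0.145590 = 1.635684
e^{−rT} = 0.930025
N(−d₁) = 0.037434,  N(−d₂) = 0.050953
Put price V = K·e^{−rT}·N(−d₂) − S·N(−d₁) = 6.566953 − 6.187071 = 0.379882
φ(d₁) = (1/√(2π))·e^{−d₁²/2} = 0.081642
Θ = −S·φ(d₁)·σ/(2√T) + r·K·e^{−rT}·N(−d₂) = −0.877430 + 0.425539 = -0.451891

price = 0.379882
Θ = -0.451891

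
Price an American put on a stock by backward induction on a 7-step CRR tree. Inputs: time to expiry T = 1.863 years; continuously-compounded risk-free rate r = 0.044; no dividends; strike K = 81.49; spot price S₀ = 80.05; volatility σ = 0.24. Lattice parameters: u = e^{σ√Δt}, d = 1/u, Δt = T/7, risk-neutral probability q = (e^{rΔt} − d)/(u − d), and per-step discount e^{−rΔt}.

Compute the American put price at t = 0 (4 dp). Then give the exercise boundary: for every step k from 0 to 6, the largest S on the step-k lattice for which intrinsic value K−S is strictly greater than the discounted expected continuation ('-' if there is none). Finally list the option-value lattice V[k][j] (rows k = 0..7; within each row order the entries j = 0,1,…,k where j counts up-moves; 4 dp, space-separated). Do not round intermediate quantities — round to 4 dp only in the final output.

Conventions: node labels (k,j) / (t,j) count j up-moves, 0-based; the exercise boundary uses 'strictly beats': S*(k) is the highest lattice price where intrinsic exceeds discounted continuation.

Δt=0.26614, u=1.13180, d=0.88354, q=0.51653, disc=e^(-rΔt)=0.98836
k=7 terminal: V=max(K-S,0) → 47.8419 38.3874 26.2763 10.7623 0.0000 0.0000 0.0000 0.0000
k=6: j=0 S=38.0831 intr=43.4069 cont=42.4582 V=43.4069[EX]; j=1 S=48.7837 intr=32.7063 cont=31.7576 V=32.7063[EX]; j=2 S=62.4911 intr=18.9989 cont=18.0502 V=18.9989[EX]; j=3 S=80.0500 intr=1.4400 cont=5.1426 V=5.1426[hold]; j=4 S=102.5426 intr=0.0000 cont=0.0000 V=0.0000[hold]; j=5 S=131.3553 intr=0.0000 cont=0.0000 V=0.0000[hold]; j=6 S=168.2639 intr=0.0000 cont=0.0000 V=0.0000[hold]  S*(6)=62.4911
k=5: j=0 S=43.1026 intr=38.3874 cont=37.4387 V=38.3874[EX]; j=1 S=55.2137 intr=26.2763 cont=25.3276 V=26.2763[EX]; j=2 S=70.7277 intr=10.7623 cont=11.7038 V=11.7038[hold]; j=3 S=90.6010 intr=0.0000 cont=2.4573 V=2.4573[hold]; j=4 S=116.0583 intr=0.0000 cont=0.0000 V=0.0000[hold]; j=5 S=148.6686 intr=0.0000 cont=0.0000 V=0.0000[hold]  S*(5)=55.2137
k=4: j=0 S=48.7837 intr=32.7063 cont=31.7576 V=32.7063[EX]; j=1 S=62.4911 intr=18.9989 cont=18.5309 V=18.9989[EX]; j=2 S=80.0500 intr=1.4400 cont=6.8471 V=6.8471[hold]; j=3 S=102.5426 intr=0.0000 cont=1.1742 V=1.1742[hold]; j=4 S=131.3553 intr=0.0000 cont=0.0000 V=0.0000[hold]  S*(4)=62.4911
k=3: j=0 S=55.2137 intr=26.2763 cont=25.3276 V=26.2763[EX]; j=1 S=70.7277 intr=10.7623 cont=12.5740 V=12.5740[hold]; j=2 S=90.6010 intr=0.0000 cont=3.8713 V=3.8713[hold]; j=3 S=116.0583 intr=0.0000 cont=0.5611 V=0.5611[hold]  S*(3)=55.2137
k=2: j=0 S=62.4911 intr=18.9989 cont=18.9751 V=18.9989[EX]; j=1 S=80.0500 intr=1.4400 cont=7.9847 V=7.9847[hold]; j=2 S=102.5426 intr=0.0000 cont=2.1363 V=2.1363[hold]  S*(2)=62.4911
k=1: j=0 S=70.7277 intr=10.7623 cont=13.1547 V=13.1547[hold]; j=1 S=90.6010 intr=0.0000 cont=4.9060 V=4.9060[hold]  S*(1)=-
k=0: j=0 S=80.0500 intr=1.4400 cont=8.7905 V=8.7905[hold]  S*(0)=-

price = 8.7905
boundary = - - 62.4911 55.2137 62.4911 55.2137 62.4911
tree:
8.7905
13.1547 4.9060
18.9989 7.9847 2.1363
26.2763 12.5740 3.8713 0.5611
32.7063 18.9989 6.8471 1.1742 0.0000
38.3874 26.2763 11.7038 2.4573 0.0000 0.0000
43.4069 32.7063 18.9989 5.1426 0.0000 0.0000 0.0000
47.8419 38.3874 26.2763 10.7623 0.0000 0.0000 0.0000 0.0000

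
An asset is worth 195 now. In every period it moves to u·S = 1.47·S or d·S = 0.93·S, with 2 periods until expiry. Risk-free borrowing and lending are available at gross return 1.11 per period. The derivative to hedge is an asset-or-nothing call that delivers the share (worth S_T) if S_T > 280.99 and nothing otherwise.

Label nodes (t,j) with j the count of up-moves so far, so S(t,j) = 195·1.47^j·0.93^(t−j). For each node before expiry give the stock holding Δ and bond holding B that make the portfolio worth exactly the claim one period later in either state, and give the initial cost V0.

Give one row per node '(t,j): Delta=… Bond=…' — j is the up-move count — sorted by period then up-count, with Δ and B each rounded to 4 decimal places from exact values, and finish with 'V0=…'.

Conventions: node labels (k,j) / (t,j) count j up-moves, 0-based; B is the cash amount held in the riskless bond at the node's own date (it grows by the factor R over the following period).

Arbitrage-free pricing uses the up-move probability p* = (R−d)/(u−d) = 0.3333, discounting each step at R = 1.11.
Payoffs at expiry: V(2,0)=0.0000, V(2,1)=0.0000, V(2,2)=421.3755
  t=1,j=0: stock 181.3500 → up 266.5845 (V=0.0000), down 168.6555 (V=0.0000). Price 0.0000; hedge Δ=0.0000, bond B=0.0000.
  t=1,j=1: stock 286.6500 → up 421.3755 (V=421.3755), down 266.5845 (V=0.0000). Price 126.5392; hedge Δ=2.7222, bond B=-653.7858.
  t=0,j=0: stock 195.0000 → up 286.6500 (V=126.5392), down 181.3500 (V=0.0000). Price 37.9998; hedge Δ=1.2017, bond B=-196.3321.
As a check, the time-0 holding Δ(0,0)·S0 + B(0,0) comes to 37.9998 — exactly V0.

(0,0): Delta=1.2017 Bond=-196.3321
(1,0): Delta=0.0000 Bond=0.0000
(1,1): Delta=2.7222 Bond=-653.7858
V0=37.9998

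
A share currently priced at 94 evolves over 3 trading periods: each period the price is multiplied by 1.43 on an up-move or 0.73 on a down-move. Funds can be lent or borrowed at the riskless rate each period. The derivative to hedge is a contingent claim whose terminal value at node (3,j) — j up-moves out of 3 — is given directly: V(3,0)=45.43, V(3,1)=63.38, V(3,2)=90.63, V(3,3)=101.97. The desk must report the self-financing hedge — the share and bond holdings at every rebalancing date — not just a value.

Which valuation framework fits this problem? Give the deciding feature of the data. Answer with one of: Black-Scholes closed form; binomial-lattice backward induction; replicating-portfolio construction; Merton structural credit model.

Key observation: what is demanded is not a single number but the (Δ, B) position at each node of the 1.43/0.73 tree starting at 94; constructing those positions is the replicating-portfolio method.

framework: replicating-portfolio construction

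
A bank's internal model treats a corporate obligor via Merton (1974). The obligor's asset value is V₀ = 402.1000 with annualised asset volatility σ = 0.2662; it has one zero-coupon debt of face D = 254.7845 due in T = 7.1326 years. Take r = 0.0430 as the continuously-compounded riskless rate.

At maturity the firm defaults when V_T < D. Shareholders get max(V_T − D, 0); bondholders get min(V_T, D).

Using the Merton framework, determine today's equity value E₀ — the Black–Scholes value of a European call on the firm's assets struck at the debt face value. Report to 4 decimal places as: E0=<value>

Work the structural quantities from V₀ = 402.1000 against face 254.7845:
d₁ = [ln(V₀/D) + (r + σ²/2)T] / (σ√T)
   = [ln(402.1000/254.7845) + (0.0430 + 0.5·0.2662²)·7.1326] / (0.2662·√7.1326)
   = [0.456283 + 0.559419] / 0.710938 = 1.428677
d₂ = d₁ − σ√T = 1.428677 − 0.710938 = 0.717738
N(d₁) = 0.923451,  N(d₂) = 0.763541,  e^(−rT) = 0.735870
E₀ = V₀·N(d₁) − D·e^(−rT)·N(d₂)
   = 402.1000·0.923451 − 254.7845·0.735870·0.763541 = 228.164894

E0=228.1649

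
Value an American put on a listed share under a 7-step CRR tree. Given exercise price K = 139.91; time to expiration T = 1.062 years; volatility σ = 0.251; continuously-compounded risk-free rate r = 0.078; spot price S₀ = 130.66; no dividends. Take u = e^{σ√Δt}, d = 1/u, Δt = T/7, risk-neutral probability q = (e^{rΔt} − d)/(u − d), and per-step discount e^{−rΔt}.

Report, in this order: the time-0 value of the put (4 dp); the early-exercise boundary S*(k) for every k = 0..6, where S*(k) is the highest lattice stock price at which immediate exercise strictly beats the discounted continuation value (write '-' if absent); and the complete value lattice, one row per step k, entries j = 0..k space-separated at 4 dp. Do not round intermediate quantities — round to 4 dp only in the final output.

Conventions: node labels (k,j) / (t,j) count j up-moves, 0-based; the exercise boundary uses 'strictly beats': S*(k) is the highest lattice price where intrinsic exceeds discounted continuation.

Δt=0.15171, u=1.10270, d=0.90686, q=0.53636, disc=e^(-rΔt)=0.98824
k=7 terminal: V=max(K-S,0) → 74.0034 59.7704 42.4637 21.4195 0.0000 0.0000 0.0000 0.0000
k=6: j=0 S=72.6755 intr=67.2345 cont=65.5886 V=67.2345[EX]; j=1 S=88.3702 intr=51.5398 cont=49.8939 V=51.5398[EX]; j=2 S=107.4544 intr=32.4556 cont=30.8097 V=32.4556[EX]; j=3 S=130.6600 intr=9.2500 cont=9.8141 V=9.8141[hold]; j=4 S=158.8770 intr=0.0000 cont=0.0000 V=0.0000[hold]; j=5 S=193.1876 intr=0.0000 cont=0.0000 V=0.0000[hold]; j=6 S=234.9079 intr=0.0000 cont=0.0000 V=0.0000[hold]  S*(6)=107.4544
k=5: j=0 S=80.1396 intr=59.7704 cont=58.1245 V=59.7704[EX]; j=1 S=97.4463 intr=42.4637 cont=40.8178 V=42.4637[EX]; j=2 S=118.4905 intr=21.4195 cont=20.0726 V=21.4195[EX]; j=3 S=144.0794 intr=0.0000 cont=4.4967 V=4.4967[hold]; j=4 S=175.1944 intr=0.0000 cont=0.0000 V=0.0000[hold]; j=5 S=213.0288 intr=0.0000 cont=0.0000 V=0.0000[hold]  S*(5)=118.4905
k=4: j=0 S=88.3702 intr=51.5398 cont=49.8939 V=51.5398[EX]; j=1 S=107.4544 intr=32.4556 cont=30.8097 V=32.4556[EX]; j=2 S=130.6600 intr=9.2500 cont=12.1975 V=12.1975[hold]; j=3 S=158.8770 intr=0.0000 cont=2.0603 V=2.0603[hold]; j=4 S=193.1876 intr=0.0000 cont=0.0000 V=0.0000[hold]  S*(4)=107.4544
k=3: j=0 S=97.4463 intr=42.4637 cont=40.8178 V=42.4637[EX]; j=1 S=118.4905 intr=21.4195 cont=21.3360 V=21.4195[EX]; j=2 S=144.0794 intr=0.0000 cont=6.6808 V=6.6808[hold]; j=3 S=175.1944 intr=0.0000 cont=0.9440 V=0.9440[hold]  S*(3)=118.4905
k=2: j=0 S=107.4544 intr=32.4556 cont=30.8097 V=32.4556[EX]; j=1 S=130.6600 intr=9.2500 cont=13.3552 V=13.3552[hold]; j=2 S=158.8770 intr=0.0000 cont=3.5614 V=3.5614[hold]  S*(2)=107.4544
k=1: j=0 S=118.4905 intr=21.4195 cont=21.9496 V=21.9496[hold]; j=1 S=144.0794 intr=0.0000 cont=8.0069 V=8.0069[hold]  S*(1)=-
k=0: j=0 S=130.6600 intr=9.2500 cont=14.3010 V=14.3010[hold]  S*(0)=-

price = 14.3010
boundary = - - 107.4544 118.4905 107.4544 118.4905 107.4544
tree:
14.3010
21.9496 8.0069
32.4556 13.3552 3.5614
42.4637 21.4195 6.6808 0.9440
51.5398 32.4556 12.1975 2.0603 0.0000
59.7704 42.4637 21.4195 4.4967 0.0000 0.0000
67.2345 51.5398 32.4556 9.8141 0.0000 0.0000 0.0000
74.0034 59.7704 42.4637 21.4195 0.0000 0.0000 0.0000 0.0000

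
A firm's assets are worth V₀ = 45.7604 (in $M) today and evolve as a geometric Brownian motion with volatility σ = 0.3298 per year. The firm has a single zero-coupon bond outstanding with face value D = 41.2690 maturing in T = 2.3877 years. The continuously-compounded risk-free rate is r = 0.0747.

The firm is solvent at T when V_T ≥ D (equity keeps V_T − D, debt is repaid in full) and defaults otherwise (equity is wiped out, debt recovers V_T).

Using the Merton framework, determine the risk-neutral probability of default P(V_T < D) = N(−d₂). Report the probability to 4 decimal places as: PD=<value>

Apply the equity-as-call identities (strike 41.2690, horizon 2.3877 years):
d₁ = [ln(V₀/D) + (r + σ²/2)T] / (σ√T)
   = [ln(45.7604/41.2690) + (0.0747 + 0.5·0.3298²)·2.3877] / (0.3298·√2.3877)
   = [0.103307 + 0.308214] / 0.509613 = 0.807517
d₂ = d₁ − σ√T = 0.807517 − 0.509613 = 0.297904
risk-neutral PD = N(−d₂) = N(-0.297904) = 0.382888

PD=0.3829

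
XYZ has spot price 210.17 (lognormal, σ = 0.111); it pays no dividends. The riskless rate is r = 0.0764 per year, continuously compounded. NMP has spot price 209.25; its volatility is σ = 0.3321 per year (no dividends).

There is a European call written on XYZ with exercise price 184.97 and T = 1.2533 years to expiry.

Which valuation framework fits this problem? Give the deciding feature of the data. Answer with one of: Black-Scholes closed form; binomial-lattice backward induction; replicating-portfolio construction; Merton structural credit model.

Key observation: a European-exercise option on XYZ struck at 184.97 — a GBM underlying with constant parameters — admits an analytic price: the data contain no early exercise, no discrete tree, no debt structure.

framework: Black-Scholes closed form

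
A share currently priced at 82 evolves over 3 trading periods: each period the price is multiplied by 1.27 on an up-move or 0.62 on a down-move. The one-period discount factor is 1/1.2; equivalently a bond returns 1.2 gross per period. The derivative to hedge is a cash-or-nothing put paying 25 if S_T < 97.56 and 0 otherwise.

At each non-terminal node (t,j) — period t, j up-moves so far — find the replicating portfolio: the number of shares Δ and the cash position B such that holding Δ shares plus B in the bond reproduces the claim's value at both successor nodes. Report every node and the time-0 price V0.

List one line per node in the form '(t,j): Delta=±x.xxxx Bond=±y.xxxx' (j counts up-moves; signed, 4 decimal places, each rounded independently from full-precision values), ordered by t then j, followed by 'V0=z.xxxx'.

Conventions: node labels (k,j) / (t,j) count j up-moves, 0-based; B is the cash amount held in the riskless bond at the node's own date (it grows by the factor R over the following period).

The replicating-portfolio and risk-neutral prices coincide; use p* = (1.2−0.62)/(1.27−0.62) = 0.8923 for the latter.
At maturity the claim pays: V(3,0)=25.0000, V(3,1)=25.0000, V(3,2)=25.0000, V(3,3)=0.0000
(2,0): S=31.5208. Δ = (V_up−V_dn)/(S_up−S_dn) = (25.0000−25.0000)/(40.0314−19.5429) = 0.0000. V = [p*·25.0000 + (1−p*)·25.0000]/1.2 = 20.8333. B = V − Δ·S = 20.8333.
(2,1): S=64.5668. Δ = (V_up−V_dn)/(S_up−S_dn) = (25.0000−25.0000)/(81.9998−40.0314) = 0.0000. V = [p*·25.0000 + (1−p*)·25.0000]/1.2 = 20.8333. B = V − Δ·S = 20.8333.
(2,2): S=132.2578. Δ = (V_up−V_dn)/(S_up−S_dn) = (0.0000−25.0000)/(167.9674−81.9998) = -0.2908. V = [p*·0.0000 + (1−p*)·25.0000]/1.2 = 2.2436. B = V − Δ·S = 40.7051.
(1,0): S=50.8400. Δ = (V_up−V_dn)/(S_up−S_dn) = (20.8333−20.8333)/(64.5668−31.5208) = 0.0000. V = [p*·20.8333 + (1−p*)·20.8333]/1.2 = 17.3611. B = V − Δ·S = 17.3611.
(1,1): S=104.1400. Δ = (V_up−V_dn)/(S_up−S_dn) = (2.2436−20.8333)/(132.2578−64.5668) = -0.2746. V = [p*·2.2436 + (1−p*)·20.8333]/1.2 = 3.5380. B = V − Δ·S = 32.1376.
(0,0): S=82.0000. Δ = (V_up−V_dn)/(S_up−S_dn) = (3.5380−17.3611)/(104.1400−50.8400) = -0.2593. V = [p*·3.5380 + (1−p*)·17.3611]/1.2 = 4.1888. B = V − Δ·S = 25.4552.
Check: Δ(0,0)·S0 + B(0,0) = 4.1888 = V0.

(0,0): Delta=-0.2593 Bond=25.4552
(1,0): Delta=0.0000 Bond=17.3611
(1,1): Delta=-0.2746 Bond=32.1376
(2,0): Delta=0.0000 Bond=20.8333
(2,1): Delta=0.0000 Bond=20.8333
(2,2): Delta=-0.2908 Bond=40.7051
V0=4.1888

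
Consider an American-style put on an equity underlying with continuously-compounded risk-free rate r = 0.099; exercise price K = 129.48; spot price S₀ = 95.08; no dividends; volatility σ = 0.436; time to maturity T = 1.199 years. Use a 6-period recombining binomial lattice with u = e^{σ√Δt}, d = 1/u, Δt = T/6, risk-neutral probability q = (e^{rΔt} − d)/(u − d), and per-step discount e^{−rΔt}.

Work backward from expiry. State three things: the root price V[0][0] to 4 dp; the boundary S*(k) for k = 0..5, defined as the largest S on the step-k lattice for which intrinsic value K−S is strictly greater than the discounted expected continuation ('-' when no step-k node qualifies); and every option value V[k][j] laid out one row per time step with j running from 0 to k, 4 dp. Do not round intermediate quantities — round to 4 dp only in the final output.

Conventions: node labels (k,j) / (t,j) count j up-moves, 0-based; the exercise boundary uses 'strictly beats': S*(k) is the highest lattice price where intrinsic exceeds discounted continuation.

price = 36.4097
boundary = - 78.2426 64.3869 78.2426 95.0800 78.2426
tree:
36.4097
51.2374 23.1697
65.0931 35.2507 12.1238
76.4951 51.2374 20.8164 3.9951
85.8780 65.0931 34.4000 8.1885 0.0000
93.5993 76.4951 51.2374 16.7834 0.0000 0.0000
99.9533 85.8780 65.0931 34.4000 0.0000 0.0000 0.0000

Δt=0.19983, u=1.21519, d=0.82291, q=0.50236, disc=e^(-rΔt)=0.98041
k=6 terminal: V=max(K-S,0) → 99.9533 85.8780 65.0931 34.4000 0.0000 0.0000 0.0000
k=5: j=0 S=35.8807 intr=93.5993 cont=91.0629 V=93.5993[EX]; j=1 S=52.9849 intr=76.4951 cont=73.9587 V=76.4951[EX]; j=2 S=78.2426 intr=51.2374 cont=48.7010 V=51.2374[EX]; j=3 S=115.5407 intr=13.9393 cont=16.7834 V=16.7834[hold]; j=4 S=170.6185 intr=0.0000 cont=0.0000 V=0.0000[hold]; j=5 S=251.9518 intr=0.0000 cont=0.0000 V=0.0000[hold]  S*(5)=78.2426
k=4: j=0 S=43.6020 intr=85.8780 cont=83.3416 V=85.8780[EX]; j=1 S=64.3869 intr=65.0931 cont=62.5567 V=65.0931[EX]; j=2 S=95.0800 intr=34.4000 cont=33.2644 V=34.4000[EX]; j=3 S=140.4043 intr=0.0000 cont=8.1885 V=8.1885[hold]; j=4 S=207.3346 intr=0.0000 cont=0.0000 V=0.0000[hold]  S*(4)=95.0800
k=3: j=0 S=52.9849 intr=76.4951 cont=73.9587 V=76.4951[EX]; j=1 S=78.2426 intr=51.2374 cont=48.7010 V=51.2374[EX]; j=2 S=115.5407 intr=13.9393 cont=20.8164 V=20.8164[hold]; j=3 S=170.6185 intr=0.0000 cont=3.9951 V=3.9951[hold]  S*(3)=78.2426
k=2: j=0 S=64.3869 intr=65.0931 cont=62.5567 V=65.0931[EX]; j=1 S=95.0800 intr=34.4000 cont=35.2507 V=35.2507[hold]; j=2 S=140.4043 intr=0.0000 cont=12.1238 V=12.1238[hold]  S*(2)=64.3869
k=1: j=0 S=78.2426 intr=51.2374 cont=49.1200 V=51.2374[EX]; j=1 S=115.5407 intr=13.9393 cont=23.1697 V=23.1697[hold]  S*(1)=78.2426
k=0: j=0 S=95.0800 intr=34.4000 cont=36.4097 V=36.4097[hold]  S*(0)=-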